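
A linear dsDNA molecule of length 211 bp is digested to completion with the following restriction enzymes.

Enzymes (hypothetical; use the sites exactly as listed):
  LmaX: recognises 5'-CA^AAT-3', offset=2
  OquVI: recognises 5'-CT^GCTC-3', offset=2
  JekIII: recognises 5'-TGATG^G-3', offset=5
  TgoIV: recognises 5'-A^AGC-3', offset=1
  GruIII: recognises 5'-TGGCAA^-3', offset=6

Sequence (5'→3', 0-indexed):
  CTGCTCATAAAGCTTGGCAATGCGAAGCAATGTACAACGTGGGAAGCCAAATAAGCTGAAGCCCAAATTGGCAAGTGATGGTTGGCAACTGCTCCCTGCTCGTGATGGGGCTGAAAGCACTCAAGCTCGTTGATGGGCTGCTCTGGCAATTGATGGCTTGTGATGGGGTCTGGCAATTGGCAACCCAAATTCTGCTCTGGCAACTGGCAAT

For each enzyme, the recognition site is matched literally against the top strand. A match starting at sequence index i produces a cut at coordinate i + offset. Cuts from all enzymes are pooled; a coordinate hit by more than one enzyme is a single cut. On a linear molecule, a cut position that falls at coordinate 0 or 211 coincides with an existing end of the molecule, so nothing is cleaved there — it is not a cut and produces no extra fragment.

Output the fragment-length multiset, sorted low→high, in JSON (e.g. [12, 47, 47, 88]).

Site scan:
  LmaX (CAAAT, off=2): starts [47, 63, 185] → cuts [49, 65, 187]
  OquVI (CTGCTC, off=2): starts [0, 88, 95, 137, 191] → cuts [2, 90, 97, 139, 193]
  JekIII (TGATGG, off=5): starts [75, 102, 130, 150, 160] → cuts [80, 107, 135, 155, 165]
  TgoIV (AAGC, off=1): starts [9, 24, 43, 52, 58, 114, 122] → cuts [10, 25, 44, 53, 59, 115, 123]
  GruIII (TGGCAA, off=6): starts [14, 68, 82, 143, 170, 177, 197, 204] → cuts [20, 74, 88, 149, 176, 183, 203, 210]

All cut coordinates (distinct, sorted): [2, 10, 20, 25, 44, 49, 53, 59, 65, 74, 80, 88, 90, 97, 107, 115, 123, 135, 139, 149, 155, 165, 176, 183, 187, 193, 203, 210]

Fragments:
  [0,2): 2 bp
  [2,10): 8 bp
  [10,20): 10 bp
  [20,25): 5 bp
  [25,44): 19 bp
  [44,49): 5 bp
  [49,53): 4 bp
  [53,59): 6 bp
  [59,65): 6 bp
  [65,74): 9 bp
  [74,80): 6 bp
  [80,88): 8 bp
  [88,90): 2 bp
  [90,97): 7 bp
  [97,107): 10 bp
  [107,115): 8 bp
  [115,123): 8 bp
  [123,135): 12 bp
  [135,139): 4 bp
  [139,149): 10 bp
  [149,155): 6 bp
  [155,165): 10 bp
  [165,176): 11 bp
  [176,183): 7 bp
  [183,187): 4 bp
  [187,193): 6 bp
  [193,203): 10 bp
  [203,210): 7 bp
  [210,211): 1 bp

[1,2,2,4,4,4,5,5,6,6,6,6,6,7,7,7,8,8,8,8,9,10,10,10,10,10,11,12,19]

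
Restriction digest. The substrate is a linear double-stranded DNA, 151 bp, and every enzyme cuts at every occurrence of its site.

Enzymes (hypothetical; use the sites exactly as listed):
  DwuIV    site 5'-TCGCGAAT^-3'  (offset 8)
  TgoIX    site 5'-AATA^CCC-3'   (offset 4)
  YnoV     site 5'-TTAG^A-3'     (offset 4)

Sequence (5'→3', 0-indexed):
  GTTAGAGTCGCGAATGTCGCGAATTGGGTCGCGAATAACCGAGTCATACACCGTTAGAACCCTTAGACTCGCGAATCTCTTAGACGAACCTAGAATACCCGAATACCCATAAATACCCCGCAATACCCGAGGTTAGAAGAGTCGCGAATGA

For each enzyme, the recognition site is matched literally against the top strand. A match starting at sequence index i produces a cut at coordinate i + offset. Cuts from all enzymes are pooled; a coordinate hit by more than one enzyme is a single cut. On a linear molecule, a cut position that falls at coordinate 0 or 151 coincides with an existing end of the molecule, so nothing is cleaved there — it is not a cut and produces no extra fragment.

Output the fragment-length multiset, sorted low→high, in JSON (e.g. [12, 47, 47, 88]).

Scan for sites:
  DwuIV TCGCGAAT/8: at [7, 16, 28, 68, 141] ⇒ [15, 24, 36, 76, 149]
  TgoIX AATACCC/4: at [93, 101, 111, 121] ⇒ [97, 105, 115, 125]
  YnoV TTAGA/4: at [1, 53, 62, 79, 132] ⇒ [5, 57, 66, 83, 136]

Pooled cuts: [5, 15, 24, 36, 57, 66, 76, 83, 97, 105, 115, 125, 136, 149]

Fragment lengths:
  [0,5): 5 bp
  [5,15): 10 bp
  [15,24): 9 bp
  [24,36): 12 bp
  [36,57): 21 bp
  [57,66): 9 bp
  [66,76): 10 bp
  [76,83): 7 bp
  [83,97): 14 bp
  [97,105): 8 bp
  [105,115): 10 bp
  [115,125): 10 bp
  [125,136): 11 bp
  [136,149): 13 bp
  [149,151): 2 bp

[2,5,7,8,9,9,10,10,10,10,11,12,13,14,21]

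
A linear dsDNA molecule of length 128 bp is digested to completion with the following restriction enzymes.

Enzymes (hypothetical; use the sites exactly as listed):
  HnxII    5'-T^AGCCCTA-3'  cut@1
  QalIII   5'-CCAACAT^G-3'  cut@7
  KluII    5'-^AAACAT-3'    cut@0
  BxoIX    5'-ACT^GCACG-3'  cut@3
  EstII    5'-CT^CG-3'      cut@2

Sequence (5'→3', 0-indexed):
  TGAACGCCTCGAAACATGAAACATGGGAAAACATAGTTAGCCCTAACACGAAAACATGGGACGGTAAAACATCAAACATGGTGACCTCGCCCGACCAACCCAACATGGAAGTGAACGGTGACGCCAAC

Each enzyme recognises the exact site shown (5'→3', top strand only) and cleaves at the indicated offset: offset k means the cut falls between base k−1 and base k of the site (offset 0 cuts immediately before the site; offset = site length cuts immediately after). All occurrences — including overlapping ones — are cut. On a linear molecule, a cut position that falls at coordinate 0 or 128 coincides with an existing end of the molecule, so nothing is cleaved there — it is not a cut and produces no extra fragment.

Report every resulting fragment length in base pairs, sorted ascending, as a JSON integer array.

Per-enzyme occurrences:
  HnxII (TAGCCCTA, off=1): starts [37] → cuts [38]
  QalIII (CCAACATG, off=7): starts [99] → cuts [106]
  KluII (AAACAT, off=0): starts [11, 18, 28, 51, 66, 73] → cuts [11, 18, 28, 51, 66, 73]
  BxoIX (ACTGCACG, off=3): no sites
  EstII (CTCG, off=2): starts [7, 85] → cuts [9, 87]

Pooled cuts: [9, 11, 18, 28, 38, 51, 66, 73, 87, 106]

Fragments:
  [0,9): 9 bp
  [9,11): 2 bp
  [11,18): 7 bp
  [18,28): 10 bp
  [28,38): 10 bp
  [38,51): 13 bp
  [51,66): 15 bp
  [66,73): 7 bp
  [73,87): 14 bp
  [87,106): 19 bp
  [106,128): 22 bp

[2,7,7,9,10,10,13,14,15,19,22]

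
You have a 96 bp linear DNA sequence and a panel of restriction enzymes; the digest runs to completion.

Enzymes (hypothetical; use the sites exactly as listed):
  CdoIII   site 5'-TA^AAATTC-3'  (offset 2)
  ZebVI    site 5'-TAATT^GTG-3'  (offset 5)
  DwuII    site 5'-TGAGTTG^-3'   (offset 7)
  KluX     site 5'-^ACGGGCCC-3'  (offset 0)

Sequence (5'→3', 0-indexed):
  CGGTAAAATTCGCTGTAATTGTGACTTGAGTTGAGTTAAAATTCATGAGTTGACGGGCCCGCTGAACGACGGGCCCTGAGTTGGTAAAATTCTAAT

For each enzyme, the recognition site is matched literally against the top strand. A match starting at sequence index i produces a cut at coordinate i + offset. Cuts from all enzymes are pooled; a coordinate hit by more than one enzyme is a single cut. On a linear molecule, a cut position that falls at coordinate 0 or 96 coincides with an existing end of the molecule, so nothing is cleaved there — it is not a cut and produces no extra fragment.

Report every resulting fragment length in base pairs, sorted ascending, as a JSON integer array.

Scan for sites:
  CdoIII (TAAAATTC, off=2): starts [3, 36, 84] → cuts [5, 38, 86]
  ZebVI (TAATTGTG, off=5): starts [15] → cuts [20]
  DwuII (TGAGTTG, off=7): starts [26, 45, 76] → cuts [33, 52, 83]
  KluX (ACGGGCCC, off=0): starts [52, 68] → cuts [52, 68]

All cut coordinates (distinct, sorted): [5, 20, 33, 38, 52, 68, 83, 86]

Fragments:
  [0,5): 5 bp
  [5,20): 15 bp
  [20,33): 13 bp
  [33,38): 5 bp
  [38,52): 14 bp
  [52,68): 16 bp
  [68,83): 15 bp
  [83,86): 3 bp
  [86,96): 10 bp

[3,5,5,10,13,14,15,15,16]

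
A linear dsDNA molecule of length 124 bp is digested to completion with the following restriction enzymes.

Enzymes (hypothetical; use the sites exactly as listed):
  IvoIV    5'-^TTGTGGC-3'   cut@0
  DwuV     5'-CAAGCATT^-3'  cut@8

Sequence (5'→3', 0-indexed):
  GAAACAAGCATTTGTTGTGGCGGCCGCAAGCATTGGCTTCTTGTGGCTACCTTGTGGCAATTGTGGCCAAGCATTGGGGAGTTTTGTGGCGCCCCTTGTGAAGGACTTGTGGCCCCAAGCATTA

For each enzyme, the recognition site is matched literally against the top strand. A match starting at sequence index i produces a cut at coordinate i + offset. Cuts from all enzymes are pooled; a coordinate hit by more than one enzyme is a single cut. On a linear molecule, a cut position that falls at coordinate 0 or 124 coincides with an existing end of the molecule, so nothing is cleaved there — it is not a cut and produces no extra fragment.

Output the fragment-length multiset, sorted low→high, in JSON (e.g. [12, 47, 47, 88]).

Scan for sites:
  IvoIV (TTGTGGC, off=0): starts [14, 40, 51, 60, 83, 106] → cuts [14, 40, 51, 60, 83, 106]
  DwuV (CAAGCATT, off=8): starts [4, 26, 67, 115] → cuts [12, 34, 75, 123]

All cut coordinates (distinct, sorted): [12, 14, 34, 40, 51, 60, 75, 83, 106, 123]

Fragment lengths:
  [0,12): 12 bp
  [12,14): 2 bp
  [14,34): 20 bp
  [34,40): 6 bp
  [40,51): 11 bp
  [51,60): 9 bp
  [60,75): 15 bp
  [75,83): 8 bp
  [83,106): 23 bp
  [106,123): 17 bp
  [123,124): 1 bp

[1,2,6,8,9,11,12,15,17,20,23]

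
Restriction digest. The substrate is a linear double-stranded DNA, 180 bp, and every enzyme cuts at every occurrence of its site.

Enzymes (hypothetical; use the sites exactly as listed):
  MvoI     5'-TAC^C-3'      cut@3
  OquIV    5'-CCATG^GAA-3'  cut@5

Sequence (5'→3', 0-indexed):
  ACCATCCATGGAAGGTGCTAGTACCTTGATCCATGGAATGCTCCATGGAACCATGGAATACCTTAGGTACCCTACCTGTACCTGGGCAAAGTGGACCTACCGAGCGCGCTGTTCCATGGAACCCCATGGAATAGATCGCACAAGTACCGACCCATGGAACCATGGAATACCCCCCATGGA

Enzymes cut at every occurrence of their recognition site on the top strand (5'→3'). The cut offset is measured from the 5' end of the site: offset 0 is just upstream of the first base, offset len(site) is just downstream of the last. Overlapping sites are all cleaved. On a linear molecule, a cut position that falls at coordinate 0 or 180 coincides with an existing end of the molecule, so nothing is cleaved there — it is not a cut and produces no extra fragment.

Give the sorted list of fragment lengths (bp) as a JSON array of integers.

Scan for sites:
  MvoI (TACC, off=3): starts [21, 58, 67, 72, 78, 97, 144, 167] → cuts [24, 61, 70, 75, 81, 100, 147, 170]
  OquIV (CCATGGAA, off=5): starts [5, 30, 42, 50, 113, 123, 151, 159] → cuts [10, 35, 47, 55, 118, 128, 156, 164]

Pooled cuts: [10, 24, 35, 47, 55, 61, 70, 75, 81, 100, 118, 128, 147, 156, 164, 170]

Fragment lengths:
  [0,10): 10 bp
  [10,24): 14 bp
  [24,35): 11 bp
  [35,47): 12 bp
  [47,55): 8 bp
  [55,61): 6 bp
  [61,70): 9 bp
  [70,75): 5 bp
  [75,81): 6 bp
  [81,100): 19 bp
  [100,118): 18 bp
  [118,128): 10 bp
  [128,147): 19 bp
  [147,156): 9 bp
  [156,164): 8 bp
  [164,170): 6 bp
  [170,180): 10 bp

[5,6,6,6,8,8,9,9,10,10,10,11,12,14,18,19,19]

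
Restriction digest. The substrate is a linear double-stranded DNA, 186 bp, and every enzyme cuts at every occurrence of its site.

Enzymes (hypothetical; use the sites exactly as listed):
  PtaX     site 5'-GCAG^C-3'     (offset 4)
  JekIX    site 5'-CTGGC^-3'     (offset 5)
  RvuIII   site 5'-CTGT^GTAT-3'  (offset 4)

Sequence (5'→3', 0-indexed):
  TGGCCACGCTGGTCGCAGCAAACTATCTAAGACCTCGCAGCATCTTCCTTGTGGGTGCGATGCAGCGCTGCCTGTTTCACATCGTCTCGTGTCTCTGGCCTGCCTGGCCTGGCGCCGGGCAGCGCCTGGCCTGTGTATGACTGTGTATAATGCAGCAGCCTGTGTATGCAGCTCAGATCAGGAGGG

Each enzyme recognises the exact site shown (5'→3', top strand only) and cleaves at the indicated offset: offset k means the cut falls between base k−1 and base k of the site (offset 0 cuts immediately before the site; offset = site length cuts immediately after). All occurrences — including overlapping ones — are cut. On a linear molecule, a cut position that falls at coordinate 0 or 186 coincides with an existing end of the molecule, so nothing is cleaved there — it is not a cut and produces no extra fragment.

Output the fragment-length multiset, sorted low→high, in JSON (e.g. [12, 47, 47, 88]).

[3,4,5,5,8,8,9,9,10,11,15,18,22,25,34]

Per-enzyme occurrences:
  PtaX GCAGC/4: at [14, 36, 61, 118, 151, 154, 167] ⇒ [18, 40, 65, 122, 155, 158, 171]
  JekIX CTGGC/5: at [94, 103, 108, 125] ⇒ [99, 108, 113, 130]
  RvuIII CTGTGTAT/4: at [130, 140, 159] ⇒ [134, 144, 163]

Pooled cuts: [18, 40, 65, 99, 108, 113, 122, 130, 134, 144, 155, 158, 163, 171]

Fragment lengths:
  [0,18): 18 bp
  [18,40): 22 bp
  [40,65): 25 bp
  [65,99): 34 bp
  [99,108): 9 bp
  [108,113): 5 bp
  [113,122): 9 bp
  [122,130): 8 bp
  [130,134): 4 bp
  [134,144): 10 bp
  [144,155): 11 bp
  [155,158): 3 bp
  [158,163): 5 bp
  [163,171): 8 bp
  [171,186): 15 bp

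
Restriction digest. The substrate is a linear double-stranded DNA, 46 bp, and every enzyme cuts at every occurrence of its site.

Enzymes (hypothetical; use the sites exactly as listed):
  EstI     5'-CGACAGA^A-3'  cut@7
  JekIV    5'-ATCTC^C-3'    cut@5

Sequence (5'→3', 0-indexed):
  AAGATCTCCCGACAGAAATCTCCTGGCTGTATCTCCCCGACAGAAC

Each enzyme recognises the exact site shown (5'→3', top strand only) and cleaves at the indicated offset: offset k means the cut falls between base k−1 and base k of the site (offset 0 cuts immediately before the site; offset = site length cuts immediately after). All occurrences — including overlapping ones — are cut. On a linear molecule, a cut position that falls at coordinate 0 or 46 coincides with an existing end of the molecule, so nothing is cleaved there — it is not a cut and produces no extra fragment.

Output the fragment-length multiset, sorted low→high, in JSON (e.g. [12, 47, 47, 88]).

[2,6,8,8,9,13]

Scan for sites:
  EstI CGACAGAA/7: at [9, 37] ⇒ [16, 44]
  JekIV ATCTCC/5: at [3, 17, 30] ⇒ [8, 22, 35]

Pooled cuts: [8, 16, 22, 35, 44]

Fragment lengths:
  [0,8): 8 bp
  [8,16): 8 bp
  [16,22): 6 bp
  [22,35): 13 bp
  [35,44): 9 bp
  [44,46): 2 bp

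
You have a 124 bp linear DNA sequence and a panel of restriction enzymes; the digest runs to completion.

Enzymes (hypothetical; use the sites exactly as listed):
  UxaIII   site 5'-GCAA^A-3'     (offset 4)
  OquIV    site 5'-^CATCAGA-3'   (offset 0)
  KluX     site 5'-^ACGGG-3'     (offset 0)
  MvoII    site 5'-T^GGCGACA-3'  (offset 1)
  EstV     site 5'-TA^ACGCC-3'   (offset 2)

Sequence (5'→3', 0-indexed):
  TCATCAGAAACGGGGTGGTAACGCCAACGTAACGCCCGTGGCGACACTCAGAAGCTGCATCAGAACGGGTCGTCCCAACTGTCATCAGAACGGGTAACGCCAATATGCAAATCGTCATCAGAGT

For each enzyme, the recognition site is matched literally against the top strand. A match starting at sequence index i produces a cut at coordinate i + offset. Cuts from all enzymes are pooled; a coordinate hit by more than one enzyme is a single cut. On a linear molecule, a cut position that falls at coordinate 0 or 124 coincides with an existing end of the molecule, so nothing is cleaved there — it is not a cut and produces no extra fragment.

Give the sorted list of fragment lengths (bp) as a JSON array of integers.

Site scan:
  UxaIII GCAAA/4: at [106] ⇒ [110]
  OquIV CATCAGA/0: at [1, 57, 82, 115] ⇒ [1, 57, 82, 115]
  KluX ACGGG/0: at [9, 64, 89] ⇒ [9, 64, 89]
  MvoII TGGCGACA/1: at [38] ⇒ [39]
  EstV TAACGCC/2: at [18, 29, 94] ⇒ [20, 31, 96]

All cut coordinates (distinct, sorted): [1, 9, 20, 31, 39, 57, 64, 82, 89, 96, 110, 115]

Fragment lengths:
  [0,1): 1 bp
  [1,9): 8 bp
  [9,20): 11 bp
  [20,31): 11 bp
  [31,39): 8 bp
  [39,57): 18 bp
  [57,64): 7 bp
  [64,82): 18 bp
  [82,89): 7 bp
  [89,96): 7 bp
  [96,110): 14 bp
  [110,115): 5 bp
  [115,124): 9 bp

[1,5,7,7,7,8,8,9,11,11,14,18,18]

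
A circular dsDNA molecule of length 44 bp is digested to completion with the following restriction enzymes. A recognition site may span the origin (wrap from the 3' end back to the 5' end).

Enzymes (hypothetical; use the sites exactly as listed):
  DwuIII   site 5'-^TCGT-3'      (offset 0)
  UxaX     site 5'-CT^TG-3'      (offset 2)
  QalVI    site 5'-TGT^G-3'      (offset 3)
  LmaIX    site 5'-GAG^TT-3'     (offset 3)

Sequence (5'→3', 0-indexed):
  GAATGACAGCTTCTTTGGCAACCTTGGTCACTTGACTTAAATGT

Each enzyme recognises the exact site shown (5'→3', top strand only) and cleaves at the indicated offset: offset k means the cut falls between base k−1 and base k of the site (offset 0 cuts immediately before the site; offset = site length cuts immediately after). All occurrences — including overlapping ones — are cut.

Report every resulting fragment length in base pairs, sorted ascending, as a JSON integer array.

Scan for sites:
  DwuIII (TCGT, off=0): no sites
  UxaX (CTTG, off=2): starts [22, 30] → cuts [24, 32]
  QalVI (TGTG, off=3): starts [41] → cuts [0]
  LmaIX (GAGTT, off=3): no sites

Pooled cuts: [0, 24, 32]

Fragments:
  0→24: 24 bp
  24→32: 8 bp
  32→0 (wrap): 44-32+0 = 12 bp

[8,12,24]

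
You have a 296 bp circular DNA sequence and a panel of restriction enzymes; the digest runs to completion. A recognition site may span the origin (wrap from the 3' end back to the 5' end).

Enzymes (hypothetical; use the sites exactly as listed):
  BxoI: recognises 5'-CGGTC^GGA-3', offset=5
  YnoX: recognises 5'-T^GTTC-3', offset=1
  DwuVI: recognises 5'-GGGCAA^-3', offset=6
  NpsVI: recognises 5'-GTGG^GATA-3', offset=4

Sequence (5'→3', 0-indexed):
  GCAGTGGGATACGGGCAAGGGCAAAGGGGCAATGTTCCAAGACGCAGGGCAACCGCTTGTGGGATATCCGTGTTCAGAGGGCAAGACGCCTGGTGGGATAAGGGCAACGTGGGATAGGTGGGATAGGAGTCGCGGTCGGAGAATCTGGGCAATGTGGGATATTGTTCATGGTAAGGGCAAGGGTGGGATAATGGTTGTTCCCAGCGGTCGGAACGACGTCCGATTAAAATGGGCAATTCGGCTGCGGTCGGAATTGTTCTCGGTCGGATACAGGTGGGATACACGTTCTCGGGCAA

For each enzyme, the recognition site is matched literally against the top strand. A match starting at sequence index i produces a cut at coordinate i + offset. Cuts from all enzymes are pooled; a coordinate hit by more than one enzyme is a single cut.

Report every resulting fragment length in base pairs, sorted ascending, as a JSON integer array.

Scan for sites:
  BxoI (CGGTCGGA, off=5): starts [132, 204, 244, 260] → cuts [137, 209, 249, 265]
  YnoX (TGTTC, off=1): starts [32, 70, 162, 195, 254] → cuts [33, 71, 163, 196, 255]
  DwuVI (GGGCAA, off=6): starts [12, 18, 26, 46, 78, 101, 146, 174, 230, 290] → cuts [0, 18, 24, 32, 52, 84, 107, 152, 180, 236]
  NpsVI (GTGGGATA, off=4): starts [3, 58, 92, 108, 117, 153, 182, 273] → cuts [7, 62, 96, 112, 121, 157, 186, 277]

All cut coordinates (distinct, sorted): [0, 7, 18, 24, 32, 33, 52, 62, 71, 84, 96, 107, 112, 121, 137, 152, 157, 163, 180, 186, 196, 209, 236, 249, 255, 265, 277]

Fragment lengths:
  0→7: 7 bp
  7→18: 11 bp
  18→24: 6 bp
  24→32: 8 bp
  32→33: 1 bp
  33→52: 19 bp
  52→62: 10 bp
  62→71: 9 bp
  71→84: 13 bp
  84→96: 12 bp
  96→107: 11 bp
  107→112: 5 bp
  112→121: 9 bp
  121→137: 16 bp
  137→152: 15 bp
  152→157: 5 bp
  157→163: 6 bp
  163→180: 17 bp
  180→186: 6 bp
  186→196: 10 bp
  196→209: 13 bp
  209→236: 27 bp
  236→249: 13 bp
  249→255: 6 bp
  255→265: 10 bp
  265→277: 12 bp
  277→0 (wrap): 296-277+0 = 19 bp

[1,5,5,6,6,6,6,7,8,9,9,10,10,10,11,11,12,12,13,13,13,15,16,17,19,19,27]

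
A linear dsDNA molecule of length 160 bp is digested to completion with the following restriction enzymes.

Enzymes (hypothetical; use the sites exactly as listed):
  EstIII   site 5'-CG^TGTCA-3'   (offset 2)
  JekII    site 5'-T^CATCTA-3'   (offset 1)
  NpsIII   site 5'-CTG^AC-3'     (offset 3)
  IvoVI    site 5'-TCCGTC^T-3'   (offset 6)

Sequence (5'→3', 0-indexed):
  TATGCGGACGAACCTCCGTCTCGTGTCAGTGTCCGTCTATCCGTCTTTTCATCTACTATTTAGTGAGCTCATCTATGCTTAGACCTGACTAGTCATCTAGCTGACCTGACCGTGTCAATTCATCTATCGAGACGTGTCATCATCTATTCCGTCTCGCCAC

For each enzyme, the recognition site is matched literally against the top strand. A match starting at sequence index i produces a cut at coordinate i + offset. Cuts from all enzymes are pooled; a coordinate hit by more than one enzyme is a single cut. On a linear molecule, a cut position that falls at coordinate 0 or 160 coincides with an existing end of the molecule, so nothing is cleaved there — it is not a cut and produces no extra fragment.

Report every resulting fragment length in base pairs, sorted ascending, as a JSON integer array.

Site scan:
  EstIII CGTGTCA/2: at [21, 110, 132] ⇒ [23, 112, 134]
  JekII TCATCTA/1: at [48, 68, 92, 119, 139] ⇒ [49, 69, 93, 120, 140]
  NpsIII CTGAC/3: at [84, 100, 105] ⇒ [87, 103, 108]
  IvoVI TCCGTCT/6: at [14, 31, 39, 147] ⇒ [20, 37, 45, 153]

All cut coordinates (distinct, sorted): [20, 23, 37, 45, 49, 69, 87, 93, 103, 108, 112, 120, 134, 140, 153]

Fragments:
  [0,20): 20 bp
  [20,23): 3 bp
  [23,37): 14 bp
  [37,45): 8 bp
  [45,49): 4 bp
  [49,69): 20 bp
  [69,87): 18 bp
  [87,93): 6 bp
  [93,103): 10 bp
  [103,108): 5 bp
  [108,112): 4 bp
  [112,120): 8 bp
  [120,134): 14 bp
  [134,140): 6 bp
  [140,153): 13 bp
  [153,160): 7 bp

[3,4,4,5,6,6,7,8,8,10,13,14,14,18,20,20]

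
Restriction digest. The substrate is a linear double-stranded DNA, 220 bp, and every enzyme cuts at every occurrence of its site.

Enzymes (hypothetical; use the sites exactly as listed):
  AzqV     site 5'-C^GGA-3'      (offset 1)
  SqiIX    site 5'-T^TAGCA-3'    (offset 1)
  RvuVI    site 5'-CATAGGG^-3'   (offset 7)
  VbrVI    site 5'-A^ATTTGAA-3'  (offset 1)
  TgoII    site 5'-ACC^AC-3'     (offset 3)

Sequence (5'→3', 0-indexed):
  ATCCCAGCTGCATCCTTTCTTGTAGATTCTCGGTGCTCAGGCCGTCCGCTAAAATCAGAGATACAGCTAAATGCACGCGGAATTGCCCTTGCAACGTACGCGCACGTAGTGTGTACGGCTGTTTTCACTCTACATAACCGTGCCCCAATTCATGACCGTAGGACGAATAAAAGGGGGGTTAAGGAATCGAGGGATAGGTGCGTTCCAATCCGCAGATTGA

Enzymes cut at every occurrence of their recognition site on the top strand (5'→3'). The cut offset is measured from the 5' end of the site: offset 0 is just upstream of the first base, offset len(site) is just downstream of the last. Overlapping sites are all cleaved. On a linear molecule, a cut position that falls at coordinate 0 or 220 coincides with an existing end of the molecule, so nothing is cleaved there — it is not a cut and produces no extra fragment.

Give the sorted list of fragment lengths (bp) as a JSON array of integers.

[78,142]

Per-enzyme occurrences:
  AzqV (CGGA, off=1): starts [77] → cuts [78]
  SqiIX (TTAGCA, off=1): no sites
  RvuVI (CATAGGG, off=7): no sites
  VbrVI (AATTTGAA, off=1): no sites
  TgoII (ACCAC, off=3): no sites

Pooled cuts: [78]

Fragment lengths:
  [0,78): 78 bp
  [78,220): 142 bp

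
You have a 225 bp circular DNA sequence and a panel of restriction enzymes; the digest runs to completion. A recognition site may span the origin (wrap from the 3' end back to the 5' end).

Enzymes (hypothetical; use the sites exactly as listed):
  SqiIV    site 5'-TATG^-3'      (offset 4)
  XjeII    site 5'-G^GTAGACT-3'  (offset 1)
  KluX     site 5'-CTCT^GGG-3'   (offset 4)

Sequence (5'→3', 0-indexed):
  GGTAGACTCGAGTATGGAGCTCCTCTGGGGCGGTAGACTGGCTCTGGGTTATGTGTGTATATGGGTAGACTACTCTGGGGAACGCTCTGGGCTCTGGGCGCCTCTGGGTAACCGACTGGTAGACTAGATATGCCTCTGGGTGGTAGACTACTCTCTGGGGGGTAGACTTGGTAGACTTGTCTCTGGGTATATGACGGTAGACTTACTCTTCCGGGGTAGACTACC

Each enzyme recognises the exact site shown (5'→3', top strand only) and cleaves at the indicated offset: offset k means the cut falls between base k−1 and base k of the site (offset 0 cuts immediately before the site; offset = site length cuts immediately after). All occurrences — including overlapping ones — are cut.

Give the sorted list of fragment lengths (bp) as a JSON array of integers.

[1,3,5,5,5,6,7,8,9,9,10,10,10,11,12,12,13,13,14,14,14,15,19]

Site scan:
  SqiIV TATG/4: at [12, 49, 59, 128, 189] ⇒ [16, 53, 63, 132, 193]
  XjeII GGTAGACT/1: at [0, 31, 63, 117, 141, 160, 169, 195, 214] ⇒ [1, 32, 64, 118, 142, 161, 170, 196, 215]
  KluX CTCTGGG/4: at [22, 41, 72, 84, 91, 101, 133, 152, 180] ⇒ [26, 45, 76, 88, 95, 105, 137, 156, 184]

All cut coordinates (distinct, sorted): [1, 16, 26, 32, 45, 53, 63, 64, 76, 88, 95, 105, 118, 132, 137, 142, 156, 161, 170, 184, 193, 196, 215]

Fragments:
  1→16: 15 bp
  16→26: 10 bp
  26→32: 6 bp
  32→45: 13 bp
  45→53: 8 bp
  53→63: 10 bp
  63→64: 1 bp
  64→76: 12 bp
  76→88: 12 bp
  88→95: 7 bp
  95→105: 10 bp
  105→118: 13 bp
  118→132: 14 bp
  132→137: 5 bp
  137→142: 5 bp
  142→156: 14 bp
  156→161: 5 bp
  161→170: 9 bp
  170→184: 14 bp
  184→193: 9 bp
  193→196: 3 bp
  196→215: 19 bp
  215→1 (wrap): 225-215+1 = 11 bp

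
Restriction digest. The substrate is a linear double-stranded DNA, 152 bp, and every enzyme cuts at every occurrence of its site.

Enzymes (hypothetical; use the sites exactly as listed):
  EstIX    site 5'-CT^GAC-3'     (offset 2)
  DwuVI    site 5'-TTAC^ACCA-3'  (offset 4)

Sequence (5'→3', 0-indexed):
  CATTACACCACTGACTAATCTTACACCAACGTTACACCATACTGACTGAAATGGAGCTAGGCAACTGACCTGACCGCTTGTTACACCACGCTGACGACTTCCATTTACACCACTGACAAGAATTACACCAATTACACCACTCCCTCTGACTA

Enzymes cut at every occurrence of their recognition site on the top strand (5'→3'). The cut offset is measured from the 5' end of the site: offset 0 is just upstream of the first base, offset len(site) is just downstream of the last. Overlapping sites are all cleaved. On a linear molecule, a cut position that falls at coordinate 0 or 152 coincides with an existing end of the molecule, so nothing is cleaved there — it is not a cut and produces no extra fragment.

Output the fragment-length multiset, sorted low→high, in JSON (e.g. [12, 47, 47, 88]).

[5,5,6,6,6,8,8,9,11,12,12,12,13,16,23]

Scan for sites:
  EstIX (CTGAC, off=2): starts [10, 41, 64, 69, 90, 112, 145] → cuts [12, 43, 66, 71, 92, 114, 147]
  DwuVI (TTACACCA, off=4): starts [2, 20, 31, 80, 104, 122, 131] → cuts [6, 24, 35, 84, 108, 126, 135]

All cut coordinates (distinct, sorted): [6, 12, 24, 35, 43, 66, 71, 84, 92, 108, 114, 126, 135, 147]

Fragments:
  [0,6): 6 bp
  [6,12): 6 bp
  [12,24): 12 bp
  [24,35): 11 bp
  [35,43): 8 bp
  [43,66): 23 bp
  [66,71): 5 bp
  [71,84): 13 bp
  [84,92): 8 bp
  [92,108): 16 bp
  [108,114): 6 bp
  [114,126): 12 bp
  [126,135): 9 bp
  [135,147): 12 bp
  [147,152): 5 bp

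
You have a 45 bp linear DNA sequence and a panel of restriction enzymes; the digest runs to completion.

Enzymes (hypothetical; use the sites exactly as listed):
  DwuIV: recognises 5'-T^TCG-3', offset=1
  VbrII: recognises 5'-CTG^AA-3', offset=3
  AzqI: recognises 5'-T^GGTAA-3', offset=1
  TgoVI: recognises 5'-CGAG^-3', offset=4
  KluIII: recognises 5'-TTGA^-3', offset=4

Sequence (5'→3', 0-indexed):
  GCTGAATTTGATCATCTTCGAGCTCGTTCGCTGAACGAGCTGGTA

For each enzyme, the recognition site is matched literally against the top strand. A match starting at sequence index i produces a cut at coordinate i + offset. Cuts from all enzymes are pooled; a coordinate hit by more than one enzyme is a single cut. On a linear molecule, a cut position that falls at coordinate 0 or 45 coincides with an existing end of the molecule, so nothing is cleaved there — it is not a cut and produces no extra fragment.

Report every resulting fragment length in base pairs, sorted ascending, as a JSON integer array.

Per-enzyme occurrences:
  DwuIV (TTCG, off=1): starts [16, 26] → cuts [17, 27]
  VbrII (CTGAA, off=3): starts [1, 30] → cuts [4, 33]
  AzqI (TGGTAA, off=1): no sites
  TgoVI (CGAG, off=4): starts [18, 35] → cuts [22, 39]
  KluIII (TTGA, off=4): starts [7] → cuts [11]

Pooled cuts: [4, 11, 17, 22, 27, 33, 39]

Fragment lengths:
  [0,4): 4 bp
  [4,11): 7 bp
  [11,17): 6 bp
  [17,22): 5 bp
  [22,27): 5 bp
  [27,33): 6 bp
  [33,39): 6 bp
  [39,45): 6 bp

[4,5,5,6,6,6,6,7]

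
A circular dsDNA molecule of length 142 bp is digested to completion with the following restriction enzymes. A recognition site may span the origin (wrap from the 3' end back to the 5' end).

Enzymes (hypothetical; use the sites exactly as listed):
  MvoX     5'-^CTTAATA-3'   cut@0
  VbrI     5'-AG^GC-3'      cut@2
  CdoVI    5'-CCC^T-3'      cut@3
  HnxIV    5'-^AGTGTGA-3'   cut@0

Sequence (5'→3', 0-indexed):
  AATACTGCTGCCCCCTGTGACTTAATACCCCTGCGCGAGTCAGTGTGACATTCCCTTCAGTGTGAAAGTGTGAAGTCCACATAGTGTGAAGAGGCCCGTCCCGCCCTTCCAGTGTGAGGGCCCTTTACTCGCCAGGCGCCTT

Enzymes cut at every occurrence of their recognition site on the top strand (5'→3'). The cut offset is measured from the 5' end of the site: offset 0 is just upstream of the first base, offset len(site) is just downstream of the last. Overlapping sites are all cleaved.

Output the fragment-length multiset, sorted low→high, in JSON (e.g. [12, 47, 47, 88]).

[3,4,4,5,8,10,11,11,12,13,13,14,16,18]

Per-enzyme occurrences:
  MvoX CTTAATA/0: at [20, 139] ⇒ [20, 139]
  VbrI AGGC/2: at [91, 133] ⇒ [93, 135]
  CdoVI CCCT/3: at [12, 28, 52, 103, 120] ⇒ [15, 31, 55, 106, 123]
  HnxIV AGTGTGA/0: at [41, 58, 66, 82, 110] ⇒ [41, 58, 66, 82, 110]

All cut coordinates (distinct, sorted): [15, 20, 31, 41, 55, 58, 66, 82, 93, 106, 110, 123, 135, 139]

Fragments:
  15→20: 5 bp
  20→31: 11 bp
  31→41: 10 bp
  41→55: 14 bp
  55→58: 3 bp
  58→66: 8 bp
  66→82: 16 bp
  82→93: 11 bp
  93→106: 13 bp
  106→110: 4 bp
  110→123: 13 bp
  123→135: 12 bp
  135→139: 4 bp
  139→15 (wrap): 142-139+15 = 18 bp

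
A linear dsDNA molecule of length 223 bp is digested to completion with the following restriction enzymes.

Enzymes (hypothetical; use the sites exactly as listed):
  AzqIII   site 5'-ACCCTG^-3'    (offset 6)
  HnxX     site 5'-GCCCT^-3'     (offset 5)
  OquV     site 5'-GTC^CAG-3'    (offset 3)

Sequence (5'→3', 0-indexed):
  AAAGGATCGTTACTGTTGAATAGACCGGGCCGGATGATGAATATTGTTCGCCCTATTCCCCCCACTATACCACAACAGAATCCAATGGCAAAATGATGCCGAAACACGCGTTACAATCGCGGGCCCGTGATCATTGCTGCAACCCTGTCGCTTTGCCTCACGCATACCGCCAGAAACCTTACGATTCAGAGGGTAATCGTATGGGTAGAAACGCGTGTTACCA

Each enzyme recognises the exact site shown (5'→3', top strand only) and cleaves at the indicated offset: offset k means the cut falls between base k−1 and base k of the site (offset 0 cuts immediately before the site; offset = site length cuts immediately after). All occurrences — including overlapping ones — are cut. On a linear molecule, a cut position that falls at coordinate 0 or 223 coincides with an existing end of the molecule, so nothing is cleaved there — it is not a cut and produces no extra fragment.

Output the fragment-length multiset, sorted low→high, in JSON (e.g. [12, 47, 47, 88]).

[54,76,93]

Scan for sites:
  AzqIII (ACCCTG, off=6): starts [141] → cuts [147]
  HnxX (GCCCT, off=5): starts [49] → cuts [54]
  OquV (GTCCAG, off=3): no sites

All cut coordinates (distinct, sorted): [54, 147]

Fragment lengths:
  [0,54): 54 bp
  [54,147): 93 bp
  [147,223): 76 bp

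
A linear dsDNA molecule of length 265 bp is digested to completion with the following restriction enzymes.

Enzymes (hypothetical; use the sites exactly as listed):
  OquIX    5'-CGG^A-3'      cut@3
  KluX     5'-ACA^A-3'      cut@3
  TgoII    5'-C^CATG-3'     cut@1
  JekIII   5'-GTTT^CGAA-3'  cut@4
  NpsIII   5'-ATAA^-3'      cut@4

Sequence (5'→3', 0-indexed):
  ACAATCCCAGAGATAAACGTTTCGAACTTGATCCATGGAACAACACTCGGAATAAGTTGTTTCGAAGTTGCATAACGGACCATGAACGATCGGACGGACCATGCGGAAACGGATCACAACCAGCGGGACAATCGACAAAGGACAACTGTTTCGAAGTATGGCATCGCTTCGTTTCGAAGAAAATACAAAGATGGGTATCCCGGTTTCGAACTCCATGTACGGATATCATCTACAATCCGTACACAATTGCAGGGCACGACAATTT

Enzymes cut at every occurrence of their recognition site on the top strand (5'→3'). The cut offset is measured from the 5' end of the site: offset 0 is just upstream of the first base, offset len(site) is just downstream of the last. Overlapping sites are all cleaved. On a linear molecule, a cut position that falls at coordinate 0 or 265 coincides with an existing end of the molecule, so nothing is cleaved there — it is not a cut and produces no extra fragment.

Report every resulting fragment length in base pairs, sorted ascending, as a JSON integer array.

[2,2,3,3,4,4,5,6,6,6,7,7,7,7,7,7,8,9,9,11,11,12,12,13,13,13,13,16,19,23]

Per-enzyme occurrences:
  OquIX CGGA/3: at [47, 75, 90, 94, 103, 109, 219] ⇒ [50, 78, 93, 97, 106, 112, 222]
  KluX ACAA/3: at [0, 39, 115, 127, 134, 141, 184, 231, 242, 258] ⇒ [3, 42, 118, 130, 137, 144, 187, 234, 245, 261]
  TgoII CCATG/1: at [32, 79, 98, 212] ⇒ [33, 80, 99, 213]
  JekIII GTTTCGAA/4: at [18, 58, 147, 170, 202] ⇒ [22, 62, 151, 174, 206]
  NpsIII ATAA/4: at [12, 51, 71] ⇒ [16, 55, 75]

Pooled cuts: [3, 16, 22, 33, 42, 50, 55, 62, 75, 78, 80, 93, 97, 99, 106, 112, 118, 130, 137, 144, 151, 174, 187, 206, 213, 222, 234, 245, 261]

Fragment lengths:
  [0,3): 3 bp
  [3,16): 13 bp
  [16,22): 6 bp
  [22,33): 11 bp
  [33,42): 9 bp
  [42,50): 8 bp
  [50,55): 5 bp
  [55,62): 7 bp
  [62,75): 13 bp
  [75,78): 3 bp
  [78,80): 2 bp
  [80,93): 13 bp
  [93,97): 4 bp
  [97,99): 2 bp
  [99,106): 7 bp
  [106,112): 6 bp
  [112,118): 6 bp
  [118,130): 12 bp
  [130,137): 7 bp
  [137,144): 7 bp
  [144,151): 7 bp
  [151,174): 23 bp
  [174,187): 13 bp
  [187,206): 19 bp
  [206,213): 7 bp
  [213,222): 9 bp
  [222,234): 12 bp
  [234,245): 11 bp
  [245,261): 16 bp
  [261,265): 4 bp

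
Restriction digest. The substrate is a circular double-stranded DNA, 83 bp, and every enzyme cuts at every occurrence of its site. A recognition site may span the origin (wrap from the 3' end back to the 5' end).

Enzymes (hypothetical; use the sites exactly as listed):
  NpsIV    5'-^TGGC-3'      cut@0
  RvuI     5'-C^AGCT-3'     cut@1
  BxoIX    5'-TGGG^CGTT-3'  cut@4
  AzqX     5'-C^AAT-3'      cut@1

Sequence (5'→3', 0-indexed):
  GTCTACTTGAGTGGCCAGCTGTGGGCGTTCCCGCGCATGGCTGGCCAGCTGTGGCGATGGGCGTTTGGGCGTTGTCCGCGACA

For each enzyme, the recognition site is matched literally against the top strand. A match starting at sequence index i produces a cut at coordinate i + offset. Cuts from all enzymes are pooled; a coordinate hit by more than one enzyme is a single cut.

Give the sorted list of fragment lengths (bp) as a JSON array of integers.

Site scan:
  NpsIV TGGC/0: at [11, 37, 41, 51] ⇒ [11, 37, 41, 51]
  RvuI CAGCT/1: at [15, 45] ⇒ [16, 46]
  BxoIX TGGGCGTT/4: at [21, 57, 65] ⇒ [25, 61, 69]
  AzqX (CAAT, off=1): no sites

All cut coordinates (distinct, sorted): [11, 16, 25, 37, 41, 46, 51, 61, 69]

Fragments:
  11→16: 5 bp
  16→25: 9 bp
  25→37: 12 bp
  37→41: 4 bp
  41→46: 5 bp
  46→51: 5 bp
  51→61: 10 bp
  61→69: 8 bp
  69→11 (wrap): 83-69+11 = 25 bp

[4,5,5,5,8,9,10,12,25]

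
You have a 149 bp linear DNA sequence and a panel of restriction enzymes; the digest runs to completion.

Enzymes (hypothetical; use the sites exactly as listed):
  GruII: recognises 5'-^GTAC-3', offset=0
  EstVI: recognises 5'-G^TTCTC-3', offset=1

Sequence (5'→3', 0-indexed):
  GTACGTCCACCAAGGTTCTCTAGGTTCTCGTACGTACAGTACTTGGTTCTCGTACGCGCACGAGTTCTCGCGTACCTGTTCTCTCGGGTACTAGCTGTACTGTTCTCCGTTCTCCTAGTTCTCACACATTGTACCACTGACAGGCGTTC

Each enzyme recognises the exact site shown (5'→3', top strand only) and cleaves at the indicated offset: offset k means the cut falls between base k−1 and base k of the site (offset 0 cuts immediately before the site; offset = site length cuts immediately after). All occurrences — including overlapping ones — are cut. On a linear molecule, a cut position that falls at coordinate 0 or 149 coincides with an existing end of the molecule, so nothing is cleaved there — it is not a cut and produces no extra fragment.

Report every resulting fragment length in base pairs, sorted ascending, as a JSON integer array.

[4,5,5,5,6,7,7,7,8,9,9,9,9,12,13,15,19]

Per-enzyme occurrences:
  GruII GTAC/0: at [0, 29, 33, 38, 51, 71, 87, 96, 130] ⇒ [29, 33, 38, 51, 71, 87, 96, 130] (position 0 is a terminus of the linear molecule — no cut)
  EstVI GTTCTC/1: at [14, 23, 45, 63, 77, 101, 108, 117] ⇒ [15, 24, 46, 64, 78, 102, 109, 118]

All cut coordinates (distinct, sorted): [15, 24, 29, 33, 38, 46, 51, 64, 71, 78, 87, 96, 102, 109, 118, 130]

Fragment lengths:
  [0,15): 15 bp
  [15,24): 9 bp
  [24,29): 5 bp
  [29,33): 4 bp
  [33,38): 5 bp
  [38,46): 8 bp
  [46,51): 5 bp
  [51,64): 13 bp
  [64,71): 7 bp
  [71,78): 7 bp
  [78,87): 9 bp
  [87,96): 9 bp
  [96,102): 6 bp
  [102,109): 7 bp
  [109,118): 9 bp
  [118,130): 12 bp
  [130,149): 19 bp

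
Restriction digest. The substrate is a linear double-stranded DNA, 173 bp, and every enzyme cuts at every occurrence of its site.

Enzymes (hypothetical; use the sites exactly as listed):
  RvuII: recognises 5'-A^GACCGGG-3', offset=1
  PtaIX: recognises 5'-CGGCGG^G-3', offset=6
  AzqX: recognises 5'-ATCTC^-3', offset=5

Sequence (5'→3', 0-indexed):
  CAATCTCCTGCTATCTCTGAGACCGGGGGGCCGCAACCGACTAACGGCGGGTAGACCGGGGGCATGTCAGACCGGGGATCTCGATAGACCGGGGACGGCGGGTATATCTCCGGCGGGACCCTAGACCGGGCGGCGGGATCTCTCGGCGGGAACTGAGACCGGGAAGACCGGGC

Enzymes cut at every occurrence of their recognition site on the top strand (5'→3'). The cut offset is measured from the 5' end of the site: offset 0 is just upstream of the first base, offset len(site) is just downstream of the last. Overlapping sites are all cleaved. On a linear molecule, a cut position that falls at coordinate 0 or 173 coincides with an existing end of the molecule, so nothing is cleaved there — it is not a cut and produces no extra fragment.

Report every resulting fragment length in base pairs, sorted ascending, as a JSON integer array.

Scan for sites:
  RvuII AGACCGGG/1: at [19, 52, 68, 85, 122, 155, 164] ⇒ [20, 53, 69, 86, 123, 156, 165]
  PtaIX CGGCGGG/6: at [44, 95, 110, 130, 143] ⇒ [50, 101, 116, 136, 149]
  AzqX ATCTC/5: at [2, 12, 77, 105, 137] ⇒ [7, 17, 82, 110, 142]

Pooled cuts: [7, 17, 20, 50, 53, 69, 82, 86, 101, 110, 116, 123, 136, 142, 149, 156, 165]

Fragments:
  [0,7): 7 bp
  [7,17): 10 bp
  [17,20): 3 bp
  [20,50): 30 bp
  [50,53): 3 bp
  [53,69): 16 bp
  [69,82): 13 bp
  [82,86): 4 bp
  [86,101): 15 bp
  [101,110): 9 bp
  [110,116): 6 bp
  [116,123): 7 bp
  [123,136): 13 bp
  [136,142): 6 bp
  [142,149): 7 bp
  [149,156): 7 bp
  [156,165): 9 bp
  [165,173): 8 bp

[3,3,4,6,6,7,7,7,7,8,9,9,10,13,13,15,16,30]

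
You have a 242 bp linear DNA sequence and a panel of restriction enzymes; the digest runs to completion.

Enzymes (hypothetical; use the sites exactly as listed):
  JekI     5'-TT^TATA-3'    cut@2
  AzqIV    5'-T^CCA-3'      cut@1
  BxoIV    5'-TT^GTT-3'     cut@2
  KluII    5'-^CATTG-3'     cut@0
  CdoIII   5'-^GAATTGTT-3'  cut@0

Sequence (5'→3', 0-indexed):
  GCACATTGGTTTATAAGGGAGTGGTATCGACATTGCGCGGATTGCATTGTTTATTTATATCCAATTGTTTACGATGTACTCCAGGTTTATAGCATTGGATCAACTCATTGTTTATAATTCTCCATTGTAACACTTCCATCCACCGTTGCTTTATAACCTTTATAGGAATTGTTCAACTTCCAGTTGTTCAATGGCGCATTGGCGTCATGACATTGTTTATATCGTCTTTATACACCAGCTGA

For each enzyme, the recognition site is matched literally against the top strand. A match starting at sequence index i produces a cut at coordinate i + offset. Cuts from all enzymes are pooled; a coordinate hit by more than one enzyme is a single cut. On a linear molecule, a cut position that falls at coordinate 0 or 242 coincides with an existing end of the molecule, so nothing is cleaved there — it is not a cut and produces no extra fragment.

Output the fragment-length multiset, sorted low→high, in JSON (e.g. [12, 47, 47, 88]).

Scan for sites:
  JekI (TTTATA, off=2): starts [9, 53, 85, 110, 149, 158, 215, 226] → cuts [11, 55, 87, 112, 151, 160, 217, 228]
  AzqIV (TCCA, off=1): starts [59, 79, 120, 134, 138, 178] → cuts [60, 80, 121, 135, 139, 179]
  BxoIV (TTGTT, off=2): starts [46, 64, 107, 168, 183, 212] → cuts [48, 66, 109, 170, 185, 214]
  KluII (CATTG, off=0): starts [3, 30, 44, 92, 105, 122, 196, 210] → cuts [3, 30, 44, 92, 105, 122, 196, 210]
  CdoIII (GAATTGTT, off=0): starts [165] → cuts [165]

All cut coordinates (distinct, sorted): [3, 11, 30, 44, 48, 55, 60, 66, 80, 87, 92, 105, 109, 112, 121, 122, 135, 139, 151, 160, 165, 170, 179, 185, 196, 210, 214, 217, 228]

Fragment lengths:
  [0,3): 3 bp
  [3,11): 8 bp
  [11,30): 19 bp
  [30,44): 14 bp
  [44,48): 4 bp
  [48,55): 7 bp
  [55,60): 5 bp
  [60,66): 6 bp
  [66,80): 14 bp
  [80,87): 7 bp
  [87,92): 5 bp
  [92,105): 13 bp
  [105,109): 4 bp
  [109,112): 3 bp
  [112,121): 9 bp
  [121,122): 1 bp
  [122,135): 13 bp
  [135,139): 4 bp
  [139,151): 12 bp
  [151,160): 9 bp
  [160,165): 5 bp
  [165,170): 5 bp
  [170,179): 9 bp
  [179,185): 6 bp
  [185,196): 11 bp
  [196,210): 14 bp
  [210,214): 4 bp
  [214,217): 3 bp
  [217,228): 11 bp
  [228,242): 14 bp

[1,3,3,3,4,4,4,4,5,5,5,5,6,6,7,7,8,9,9,9,11,11,12,13,13,14,14,14,14,19]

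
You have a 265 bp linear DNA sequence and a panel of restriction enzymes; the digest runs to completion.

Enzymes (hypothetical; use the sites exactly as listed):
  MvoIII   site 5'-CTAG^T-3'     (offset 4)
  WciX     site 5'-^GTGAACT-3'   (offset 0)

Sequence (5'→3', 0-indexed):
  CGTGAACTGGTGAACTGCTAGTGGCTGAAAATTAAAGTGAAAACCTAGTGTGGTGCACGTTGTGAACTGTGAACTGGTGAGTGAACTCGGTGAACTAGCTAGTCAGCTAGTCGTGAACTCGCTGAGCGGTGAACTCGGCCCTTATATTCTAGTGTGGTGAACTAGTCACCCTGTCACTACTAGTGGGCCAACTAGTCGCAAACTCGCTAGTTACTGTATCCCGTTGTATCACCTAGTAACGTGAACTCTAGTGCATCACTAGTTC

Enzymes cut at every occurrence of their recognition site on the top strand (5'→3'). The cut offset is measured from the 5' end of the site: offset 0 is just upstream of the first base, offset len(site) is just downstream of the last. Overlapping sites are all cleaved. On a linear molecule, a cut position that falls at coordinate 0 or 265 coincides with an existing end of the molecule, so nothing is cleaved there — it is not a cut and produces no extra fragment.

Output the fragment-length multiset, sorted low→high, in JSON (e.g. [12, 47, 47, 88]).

[1,2,3,4,4,7,8,8,9,9,11,11,12,12,12,13,13,15,16,18,24,26,27]

Per-enzyme occurrences:
  MvoIII (CTAGT, off=4): starts [17, 44, 98, 106, 148, 161, 179, 191, 206, 232, 247, 258] → cuts [21, 48, 102, 110, 152, 165, 183, 195, 210, 236, 251, 262]
  WciX (GTGAACT, off=0): starts [1, 9, 61, 68, 80, 89, 112, 128, 156, 240] → cuts [1, 9, 61, 68, 80, 89, 112, 128, 156, 240]

All cut coordinates (distinct, sorted): [1, 9, 21, 48, 61, 68, 80, 89, 102, 110, 112, 128, 152, 156, 165, 183, 195, 210, 236, 240, 251, 262]

Fragments:
  [0,1): 1 bp
  [1,9): 8 bp
  [9,21): 12 bp
  [21,48): 27 bp
  [48,61): 13 bp
  [61,68): 7 bp
  [68,80): 12 bp
  [80,89): 9 bp
  [89,102): 13 bp
  [102,110): 8 bp
  [110,112): 2 bp
  [112,128): 16 bp
  [128,152): 24 bp
  [152,156): 4 bp
  [156,165): 9 bp
  [165,183): 18 bp
  [183,195): 12 bp
  [195,210): 15 bp
  [210,236): 26 bp
  [236,240): 4 bp
  [240,251): 11 bp
  [251,262): 11 bp
  [262,265): 3 bp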